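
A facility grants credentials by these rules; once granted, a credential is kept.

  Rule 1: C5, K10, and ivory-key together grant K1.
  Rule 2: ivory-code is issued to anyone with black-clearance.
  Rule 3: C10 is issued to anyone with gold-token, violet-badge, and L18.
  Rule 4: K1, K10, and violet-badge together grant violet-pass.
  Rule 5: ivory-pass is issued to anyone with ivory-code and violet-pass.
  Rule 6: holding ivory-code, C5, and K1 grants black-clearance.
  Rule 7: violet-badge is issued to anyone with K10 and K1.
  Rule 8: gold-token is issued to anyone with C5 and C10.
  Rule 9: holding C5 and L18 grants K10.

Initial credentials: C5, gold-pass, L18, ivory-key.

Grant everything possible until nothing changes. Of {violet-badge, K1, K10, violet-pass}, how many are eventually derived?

Holding C5 and L18 grants K10 (Rule 9).
Holding C5, K10, and ivory-key grants K1 (Rule 1).
Holding K10 and K1 grants violet-badge (Rule 7).
Holding K1, K10, and violet-badge grants violet-pass (Rule 4).
violet-badge: reached.
K1: reached.
K10: reached.
violet-pass: reached.
All 4 are reached.

4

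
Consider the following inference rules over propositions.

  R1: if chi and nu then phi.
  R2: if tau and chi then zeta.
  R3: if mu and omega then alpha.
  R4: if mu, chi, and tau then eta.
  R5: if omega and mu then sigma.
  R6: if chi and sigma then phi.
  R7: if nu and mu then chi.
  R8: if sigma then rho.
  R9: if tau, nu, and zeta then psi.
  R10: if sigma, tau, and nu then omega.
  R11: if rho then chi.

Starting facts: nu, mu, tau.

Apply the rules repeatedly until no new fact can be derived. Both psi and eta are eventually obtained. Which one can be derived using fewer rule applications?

eta: nu and mu hold, so chi follows (R7). From mu, chi, and tau, R4 gives eta. [2 rule applications]
psi: nu and mu hold, so chi follows (R7). tau and chi hold, so zeta follows (R2). From tau, nu, and zeta, R9 gives psi. [3 rule applications]
eta needs fewer.

eta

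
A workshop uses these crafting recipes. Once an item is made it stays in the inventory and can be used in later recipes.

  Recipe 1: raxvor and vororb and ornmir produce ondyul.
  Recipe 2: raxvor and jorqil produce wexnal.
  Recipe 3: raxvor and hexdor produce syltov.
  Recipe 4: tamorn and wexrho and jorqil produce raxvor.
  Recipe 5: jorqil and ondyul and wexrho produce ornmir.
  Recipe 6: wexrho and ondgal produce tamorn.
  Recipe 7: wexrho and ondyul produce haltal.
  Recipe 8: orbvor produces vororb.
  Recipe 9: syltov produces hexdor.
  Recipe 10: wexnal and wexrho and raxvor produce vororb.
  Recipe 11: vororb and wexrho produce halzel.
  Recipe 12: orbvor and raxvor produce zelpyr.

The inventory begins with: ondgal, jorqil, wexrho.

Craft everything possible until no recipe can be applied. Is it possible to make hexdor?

No

hexdor would need syltov (Recipe 9), but syltov is never obtained.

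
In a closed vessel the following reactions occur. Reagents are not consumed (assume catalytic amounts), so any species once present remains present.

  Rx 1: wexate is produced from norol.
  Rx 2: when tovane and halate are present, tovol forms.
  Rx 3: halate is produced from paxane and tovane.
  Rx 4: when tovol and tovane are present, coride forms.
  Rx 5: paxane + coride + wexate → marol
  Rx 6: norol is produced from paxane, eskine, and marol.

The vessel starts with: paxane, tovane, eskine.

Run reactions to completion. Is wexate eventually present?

wexate would need norol (Rx 1), but norol never forms.

No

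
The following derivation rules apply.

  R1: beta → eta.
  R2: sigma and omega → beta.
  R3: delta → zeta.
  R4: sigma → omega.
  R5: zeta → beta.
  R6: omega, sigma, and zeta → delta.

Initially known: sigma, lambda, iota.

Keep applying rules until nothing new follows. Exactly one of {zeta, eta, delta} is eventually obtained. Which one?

From sigma, R4 gives omega.
From sigma and omega, R2 gives beta.
beta holds, so eta follows (R1).
zeta would need delta (R3), but delta is never established. delta would need omega, sigma, and zeta (R6), but zeta is never established.

eta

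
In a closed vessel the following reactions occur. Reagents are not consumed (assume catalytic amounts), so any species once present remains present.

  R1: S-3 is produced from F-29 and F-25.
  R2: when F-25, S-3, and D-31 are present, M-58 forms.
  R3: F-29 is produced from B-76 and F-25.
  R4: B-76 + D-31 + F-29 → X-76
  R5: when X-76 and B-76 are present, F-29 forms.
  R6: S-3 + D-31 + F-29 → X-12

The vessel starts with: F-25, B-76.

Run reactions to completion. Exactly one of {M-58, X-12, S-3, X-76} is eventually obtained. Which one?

B-76 and F-25 present → F-29 forms (R3).
F-29 and F-25 present → S-3 forms (R1).
M-58 would need F-25, S-3, and D-31 (R2), but D-31 never forms. X-76 would need B-76, D-31, and F-29 (R4), but D-31 never forms. X-12 would need S-3, D-31, and F-29 (R6), but D-31 never forms.

S-3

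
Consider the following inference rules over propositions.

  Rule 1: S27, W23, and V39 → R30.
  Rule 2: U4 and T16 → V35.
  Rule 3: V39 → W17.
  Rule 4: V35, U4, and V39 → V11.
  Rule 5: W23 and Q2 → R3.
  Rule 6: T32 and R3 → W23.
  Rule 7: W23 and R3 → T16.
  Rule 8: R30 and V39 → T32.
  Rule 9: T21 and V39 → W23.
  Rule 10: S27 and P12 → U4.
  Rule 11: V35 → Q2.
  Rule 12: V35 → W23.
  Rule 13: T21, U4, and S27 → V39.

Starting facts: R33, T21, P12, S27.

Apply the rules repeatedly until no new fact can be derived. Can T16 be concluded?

T16 would need W23 and R3 (Rule 7), but R3 is never established.

No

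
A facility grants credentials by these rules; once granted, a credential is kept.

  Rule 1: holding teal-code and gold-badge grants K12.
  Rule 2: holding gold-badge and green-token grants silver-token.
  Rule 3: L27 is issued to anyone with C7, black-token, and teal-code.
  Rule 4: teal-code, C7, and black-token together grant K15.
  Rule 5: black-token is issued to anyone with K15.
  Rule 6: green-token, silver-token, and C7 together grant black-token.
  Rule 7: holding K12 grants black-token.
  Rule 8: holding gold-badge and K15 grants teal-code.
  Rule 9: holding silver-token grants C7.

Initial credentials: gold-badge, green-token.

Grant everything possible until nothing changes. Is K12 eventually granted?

No

K12 would need teal-code and gold-badge (Rule 1), but teal-code is never granted.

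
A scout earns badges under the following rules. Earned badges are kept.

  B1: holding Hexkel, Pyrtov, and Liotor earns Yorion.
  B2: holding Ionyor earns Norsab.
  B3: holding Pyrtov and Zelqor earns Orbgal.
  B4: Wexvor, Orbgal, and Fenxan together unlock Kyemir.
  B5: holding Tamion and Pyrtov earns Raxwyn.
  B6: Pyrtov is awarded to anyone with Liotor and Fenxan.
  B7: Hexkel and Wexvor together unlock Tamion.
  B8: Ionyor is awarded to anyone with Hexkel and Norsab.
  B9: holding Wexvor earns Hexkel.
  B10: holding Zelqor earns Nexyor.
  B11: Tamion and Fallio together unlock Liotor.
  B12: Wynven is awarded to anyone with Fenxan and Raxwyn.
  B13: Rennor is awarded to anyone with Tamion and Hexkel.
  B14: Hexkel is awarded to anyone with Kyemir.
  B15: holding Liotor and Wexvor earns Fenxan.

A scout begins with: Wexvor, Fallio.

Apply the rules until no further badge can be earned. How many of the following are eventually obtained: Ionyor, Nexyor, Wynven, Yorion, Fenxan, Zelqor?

3

With Wexvor, Hexkel is earned (B9).
With Hexkel and Wexvor, Tamion is earned (B7).
With Tamion and Fallio, Liotor is earned (B11).
With Liotor and Wexvor, Fenxan is earned (B15).
With Liotor and Fenxan, Pyrtov is earned (B6).
With Hexkel, Pyrtov, and Liotor, Yorion is earned (B1).
With Tamion and Pyrtov, Raxwyn is earned (B5).
With Fenxan and Raxwyn, Wynven is earned (B12).
Ionyor would need Hexkel and Norsab (B8), but Norsab is never earned.
Nexyor would need Zelqor (B10), but Zelqor is never earned.
Wynven: reached.
Yorion: reached.
Fenxan: reached.
No rule produces Zelqor, and it is not given.
Reached: Wynven, Yorion, and Fenxan — 3 of the 6.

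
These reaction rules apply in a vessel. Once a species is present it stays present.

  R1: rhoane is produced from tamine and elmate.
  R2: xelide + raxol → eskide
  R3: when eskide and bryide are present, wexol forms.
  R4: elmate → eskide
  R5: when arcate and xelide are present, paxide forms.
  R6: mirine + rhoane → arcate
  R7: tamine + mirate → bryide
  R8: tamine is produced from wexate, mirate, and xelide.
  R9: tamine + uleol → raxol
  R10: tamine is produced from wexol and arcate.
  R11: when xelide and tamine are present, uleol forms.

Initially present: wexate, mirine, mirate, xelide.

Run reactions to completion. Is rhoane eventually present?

rhoane would need tamine and elmate (R1), but elmate never forms.

No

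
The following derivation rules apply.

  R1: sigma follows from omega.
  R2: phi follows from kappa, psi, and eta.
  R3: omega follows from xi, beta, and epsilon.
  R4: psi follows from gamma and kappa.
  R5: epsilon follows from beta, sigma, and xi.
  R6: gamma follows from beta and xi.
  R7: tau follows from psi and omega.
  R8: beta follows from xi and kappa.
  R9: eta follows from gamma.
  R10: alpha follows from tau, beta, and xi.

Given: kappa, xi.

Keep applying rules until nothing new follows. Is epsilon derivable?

epsilon would need beta, sigma, and xi (R5), but sigma is never established.

No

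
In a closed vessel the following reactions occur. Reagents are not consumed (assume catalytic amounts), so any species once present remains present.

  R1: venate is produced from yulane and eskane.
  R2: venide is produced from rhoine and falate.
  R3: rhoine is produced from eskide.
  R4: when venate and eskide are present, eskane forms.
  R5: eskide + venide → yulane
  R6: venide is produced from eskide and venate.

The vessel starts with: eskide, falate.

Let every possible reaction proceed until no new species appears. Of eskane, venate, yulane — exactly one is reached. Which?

eskide present → rhoine forms (R3).
rhoine and falate present → venide forms (R2).
eskide and venide present → yulane forms (R5).
venate would need yulane and eskane (R1), but eskane never forms. eskane would need venate and eskide (R4), but venate never forms.

yulane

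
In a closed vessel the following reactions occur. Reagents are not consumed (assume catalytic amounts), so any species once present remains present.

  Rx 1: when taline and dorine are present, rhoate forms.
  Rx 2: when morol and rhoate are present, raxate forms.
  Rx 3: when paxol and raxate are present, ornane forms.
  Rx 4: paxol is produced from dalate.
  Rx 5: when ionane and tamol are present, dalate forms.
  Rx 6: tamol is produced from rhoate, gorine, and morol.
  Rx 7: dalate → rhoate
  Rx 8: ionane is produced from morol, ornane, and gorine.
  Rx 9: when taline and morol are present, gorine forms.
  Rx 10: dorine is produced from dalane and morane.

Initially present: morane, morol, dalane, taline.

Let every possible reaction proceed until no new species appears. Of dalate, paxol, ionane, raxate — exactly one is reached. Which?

dalane and morane present → dorine forms (Rx 10).
taline and dorine present → rhoate forms (Rx 1).
morol and rhoate present → raxate forms (Rx 2).
paxol would need dalate (Rx 4), but dalate never forms. ionane would need morol, ornane, and gorine (Rx 8), but ornane never forms. dalate would need ionane and tamol (Rx 5), but ionane never forms.

raxate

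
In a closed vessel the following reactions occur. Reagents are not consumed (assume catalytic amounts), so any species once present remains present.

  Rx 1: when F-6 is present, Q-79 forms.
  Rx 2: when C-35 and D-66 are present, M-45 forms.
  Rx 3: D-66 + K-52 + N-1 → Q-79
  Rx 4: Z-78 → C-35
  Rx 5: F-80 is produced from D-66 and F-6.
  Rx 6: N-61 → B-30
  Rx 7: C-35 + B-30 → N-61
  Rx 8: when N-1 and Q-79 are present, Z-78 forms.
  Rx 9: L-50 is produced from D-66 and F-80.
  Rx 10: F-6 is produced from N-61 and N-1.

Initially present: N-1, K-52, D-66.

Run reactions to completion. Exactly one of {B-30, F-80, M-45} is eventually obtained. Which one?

D-66, K-52, and N-1 present → Q-79 forms (Rx 3).
N-1 and Q-79 present → Z-78 forms (Rx 8).
Z-78 present → C-35 forms (Rx 4).
C-35 and D-66 present → M-45 forms (Rx 2).
F-80 would need D-66 and F-6 (Rx 5), but F-6 never forms. B-30 would need N-61 (Rx 6), but N-61 never forms.

M-45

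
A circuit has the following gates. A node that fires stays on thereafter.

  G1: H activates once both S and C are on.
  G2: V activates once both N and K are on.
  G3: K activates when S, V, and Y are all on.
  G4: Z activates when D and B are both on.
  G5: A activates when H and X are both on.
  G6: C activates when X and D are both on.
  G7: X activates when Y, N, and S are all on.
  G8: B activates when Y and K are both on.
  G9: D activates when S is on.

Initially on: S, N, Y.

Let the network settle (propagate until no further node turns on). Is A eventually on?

Y, N, and S are on, so X activates (G7).
G9: S on → D on.
X and D are on, so C activates (G6).
G1: S and C on → H on.
H and X are on, so A activates (G5).

Yes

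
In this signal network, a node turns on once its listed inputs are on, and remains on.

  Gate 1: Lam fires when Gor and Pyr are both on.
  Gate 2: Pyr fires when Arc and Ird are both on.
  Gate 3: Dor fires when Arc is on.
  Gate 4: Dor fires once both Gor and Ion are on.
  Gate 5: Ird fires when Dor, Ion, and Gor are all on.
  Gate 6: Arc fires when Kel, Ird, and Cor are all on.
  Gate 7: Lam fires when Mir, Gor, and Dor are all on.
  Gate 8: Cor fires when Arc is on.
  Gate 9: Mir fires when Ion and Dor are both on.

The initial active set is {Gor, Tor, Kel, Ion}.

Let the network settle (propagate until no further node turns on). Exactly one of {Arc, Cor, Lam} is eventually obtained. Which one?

Gate 4: Gor and Ion on → Dor on.
Ion and Dor are on, so Mir fires (Gate 9).
Gate 7: Mir, Gor, and Dor on → Lam on.
Arc would need Kel, Ird, and Cor (Gate 6), but Cor never turns on. Cor would need Arc (Gate 8), but Arc never turns on.

Lam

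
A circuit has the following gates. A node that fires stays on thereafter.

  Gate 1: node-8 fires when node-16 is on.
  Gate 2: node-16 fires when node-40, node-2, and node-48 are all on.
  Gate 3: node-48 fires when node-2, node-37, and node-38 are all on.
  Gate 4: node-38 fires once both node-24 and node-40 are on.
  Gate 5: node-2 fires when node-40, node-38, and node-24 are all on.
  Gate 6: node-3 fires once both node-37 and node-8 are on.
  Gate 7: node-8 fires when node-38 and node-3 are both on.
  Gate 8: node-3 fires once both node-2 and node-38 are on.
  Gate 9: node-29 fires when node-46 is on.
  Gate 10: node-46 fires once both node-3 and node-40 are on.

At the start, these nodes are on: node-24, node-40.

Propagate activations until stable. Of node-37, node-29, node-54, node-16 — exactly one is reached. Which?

node-29

node-24 and node-40 are on, so node-38 fires (Gate 4).
Gate 5: node-40, node-38, and node-24 on → node-2 on.
node-2 and node-38 are on, so node-3 fires (Gate 8).
node-3 and node-40 are on, so node-46 fires (Gate 10).
Gate 9: node-46 on → node-29 on.
No rule produces node-37, and it is not given. No rule produces node-54, and it is not given. node-16 would need node-40, node-2, and node-48 (Gate 2), but node-48 never turns on.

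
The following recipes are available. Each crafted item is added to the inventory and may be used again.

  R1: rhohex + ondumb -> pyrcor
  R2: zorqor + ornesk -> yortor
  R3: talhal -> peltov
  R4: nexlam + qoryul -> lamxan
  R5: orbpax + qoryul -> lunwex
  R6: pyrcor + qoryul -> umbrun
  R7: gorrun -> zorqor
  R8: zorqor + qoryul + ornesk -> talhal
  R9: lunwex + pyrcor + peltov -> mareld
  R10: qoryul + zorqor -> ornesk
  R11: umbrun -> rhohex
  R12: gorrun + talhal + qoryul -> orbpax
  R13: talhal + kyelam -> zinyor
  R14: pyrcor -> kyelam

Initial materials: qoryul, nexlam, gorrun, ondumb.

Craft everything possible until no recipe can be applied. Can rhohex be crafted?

rhohex would need umbrun (R11), but umbrun is never obtained.

No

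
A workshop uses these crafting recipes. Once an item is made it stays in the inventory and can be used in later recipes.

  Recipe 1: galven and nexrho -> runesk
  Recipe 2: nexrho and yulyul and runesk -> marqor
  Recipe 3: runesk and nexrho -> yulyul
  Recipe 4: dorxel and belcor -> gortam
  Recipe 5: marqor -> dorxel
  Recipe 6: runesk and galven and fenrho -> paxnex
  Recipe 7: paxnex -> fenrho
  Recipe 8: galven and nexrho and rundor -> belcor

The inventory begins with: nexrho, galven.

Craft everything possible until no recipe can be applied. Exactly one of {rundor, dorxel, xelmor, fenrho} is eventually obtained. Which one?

Using Recipe 1, galven and nexrho make runesk.
Using Recipe 3, runesk and nexrho make yulyul.
nexrho and yulyul and runesk -> marqor (Recipe 2).
Using Recipe 5, marqor makes dorxel.
fenrho would need paxnex (Recipe 7), but paxnex is never obtained. No rule produces xelmor, and it is not given. No rule produces rundor, and it is not given.

dorxel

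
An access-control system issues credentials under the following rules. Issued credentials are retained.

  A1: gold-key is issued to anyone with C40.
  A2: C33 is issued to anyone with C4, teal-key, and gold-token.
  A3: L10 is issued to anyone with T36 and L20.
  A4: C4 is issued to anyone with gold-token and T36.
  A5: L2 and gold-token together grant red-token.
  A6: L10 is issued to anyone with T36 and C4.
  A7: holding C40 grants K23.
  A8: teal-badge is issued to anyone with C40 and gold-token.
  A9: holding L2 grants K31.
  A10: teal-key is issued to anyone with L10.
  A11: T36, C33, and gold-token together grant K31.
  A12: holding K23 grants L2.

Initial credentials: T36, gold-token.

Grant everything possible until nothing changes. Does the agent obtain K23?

No

K23 would need C40 (A7), but C40 is never granted.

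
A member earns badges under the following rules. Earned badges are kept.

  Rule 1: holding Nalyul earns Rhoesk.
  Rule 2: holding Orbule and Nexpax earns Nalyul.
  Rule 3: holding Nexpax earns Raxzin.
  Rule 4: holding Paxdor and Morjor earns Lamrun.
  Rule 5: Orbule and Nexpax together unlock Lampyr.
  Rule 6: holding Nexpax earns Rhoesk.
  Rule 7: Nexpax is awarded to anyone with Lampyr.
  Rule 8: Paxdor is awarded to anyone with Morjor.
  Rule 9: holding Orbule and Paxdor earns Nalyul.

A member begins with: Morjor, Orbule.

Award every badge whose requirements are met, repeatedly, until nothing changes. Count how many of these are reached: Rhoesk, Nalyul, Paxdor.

3

With Morjor, Paxdor is earned (Rule 8).
With Orbule and Paxdor, Nalyul is earned (Rule 9).
With Nalyul, Rhoesk is earned (Rule 1).
Rhoesk: reached.
Nalyul: reached.
Paxdor: reached.
All 3 are reached.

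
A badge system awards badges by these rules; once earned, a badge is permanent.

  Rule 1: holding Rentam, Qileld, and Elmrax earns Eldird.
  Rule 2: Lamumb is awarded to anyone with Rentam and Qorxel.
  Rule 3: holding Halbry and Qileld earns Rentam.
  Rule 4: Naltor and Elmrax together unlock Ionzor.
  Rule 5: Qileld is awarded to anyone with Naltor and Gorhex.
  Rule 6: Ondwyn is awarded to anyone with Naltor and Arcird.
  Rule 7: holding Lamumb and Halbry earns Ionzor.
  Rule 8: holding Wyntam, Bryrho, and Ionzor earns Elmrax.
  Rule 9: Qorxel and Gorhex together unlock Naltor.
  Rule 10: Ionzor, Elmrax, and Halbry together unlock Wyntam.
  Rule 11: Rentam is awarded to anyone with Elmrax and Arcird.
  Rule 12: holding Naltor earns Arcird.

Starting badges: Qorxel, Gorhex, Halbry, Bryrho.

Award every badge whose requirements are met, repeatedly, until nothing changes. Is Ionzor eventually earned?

Yes

With Qorxel and Gorhex, Naltor is earned (Rule 9).
With Naltor and Gorhex, Qileld is earned (Rule 5).
With Halbry and Qileld, Rentam is earned (Rule 3).
With Rentam and Qorxel, Lamumb is earned (Rule 2).
With Lamumb and Halbry, Ionzor is earned (Rule 7).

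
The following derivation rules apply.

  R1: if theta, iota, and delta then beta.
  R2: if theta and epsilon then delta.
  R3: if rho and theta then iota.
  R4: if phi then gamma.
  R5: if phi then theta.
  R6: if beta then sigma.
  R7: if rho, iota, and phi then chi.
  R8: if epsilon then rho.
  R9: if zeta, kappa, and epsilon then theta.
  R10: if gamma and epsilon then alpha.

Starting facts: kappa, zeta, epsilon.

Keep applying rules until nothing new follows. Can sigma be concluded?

epsilon holds, so rho follows (R8).
From zeta, kappa, and epsilon, R9 gives theta.
rho and theta hold, so iota follows (R3).
From theta and epsilon, R2 gives delta.
From theta, iota, and delta, R1 gives beta.
beta holds, so sigma follows (R6).

Yes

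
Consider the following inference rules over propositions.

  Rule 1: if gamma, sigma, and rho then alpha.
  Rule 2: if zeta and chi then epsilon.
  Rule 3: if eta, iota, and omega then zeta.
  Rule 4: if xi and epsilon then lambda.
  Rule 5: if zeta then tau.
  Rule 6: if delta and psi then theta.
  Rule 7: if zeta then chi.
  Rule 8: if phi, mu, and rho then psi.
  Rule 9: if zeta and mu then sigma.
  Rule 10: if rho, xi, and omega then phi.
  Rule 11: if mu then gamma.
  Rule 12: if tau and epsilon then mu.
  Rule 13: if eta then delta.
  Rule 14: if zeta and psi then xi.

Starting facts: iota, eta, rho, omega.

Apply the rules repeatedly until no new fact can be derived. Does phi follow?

phi would need rho, xi, and omega (Rule 10), but xi is never established.

No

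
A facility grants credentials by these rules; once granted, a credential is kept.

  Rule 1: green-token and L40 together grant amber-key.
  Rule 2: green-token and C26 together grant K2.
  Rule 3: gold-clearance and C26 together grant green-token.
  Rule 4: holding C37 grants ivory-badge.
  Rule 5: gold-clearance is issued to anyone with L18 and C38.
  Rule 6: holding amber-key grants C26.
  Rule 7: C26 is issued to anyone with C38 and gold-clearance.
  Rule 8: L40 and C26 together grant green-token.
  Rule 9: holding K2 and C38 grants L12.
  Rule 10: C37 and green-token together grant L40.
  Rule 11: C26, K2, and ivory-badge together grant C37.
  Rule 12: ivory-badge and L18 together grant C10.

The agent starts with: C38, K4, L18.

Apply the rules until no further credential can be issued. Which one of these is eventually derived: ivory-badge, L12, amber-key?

Holding L18 and C38 grants gold-clearance (Rule 5).
Holding C38 and gold-clearance grants C26 (Rule 7).
Holding gold-clearance and C26 grants green-token (Rule 3).
Holding green-token and C26 grants K2 (Rule 2).
Holding K2 and C38 grants L12 (Rule 9).
amber-key would need green-token and L40 (Rule 1), but L40 is never granted. ivory-badge would need C37 (Rule 4), but C37 is never granted.

L12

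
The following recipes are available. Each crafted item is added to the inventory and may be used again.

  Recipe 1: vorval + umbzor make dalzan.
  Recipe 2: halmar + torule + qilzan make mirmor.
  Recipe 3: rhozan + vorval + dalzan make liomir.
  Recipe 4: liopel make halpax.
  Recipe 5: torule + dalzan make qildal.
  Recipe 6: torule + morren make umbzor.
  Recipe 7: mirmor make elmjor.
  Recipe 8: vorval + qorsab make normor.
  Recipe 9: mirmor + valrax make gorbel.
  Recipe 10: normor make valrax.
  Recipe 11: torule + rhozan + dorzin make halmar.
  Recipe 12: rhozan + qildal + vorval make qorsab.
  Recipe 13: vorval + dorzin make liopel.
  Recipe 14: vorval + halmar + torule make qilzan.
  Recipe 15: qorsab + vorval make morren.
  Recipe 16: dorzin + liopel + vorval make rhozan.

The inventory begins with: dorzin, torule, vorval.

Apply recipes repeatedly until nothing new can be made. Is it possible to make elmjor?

Using Recipe 13, vorval and dorzin make liopel.
dorzin + liopel + vorval → rhozan (Recipe 16).
torule + rhozan + dorzin → halmar (Recipe 11).
vorval + halmar + torule → qilzan (Recipe 14).
halmar + torule + qilzan → mirmor (Recipe 2).
mirmor → elmjor (Recipe 7).

Yes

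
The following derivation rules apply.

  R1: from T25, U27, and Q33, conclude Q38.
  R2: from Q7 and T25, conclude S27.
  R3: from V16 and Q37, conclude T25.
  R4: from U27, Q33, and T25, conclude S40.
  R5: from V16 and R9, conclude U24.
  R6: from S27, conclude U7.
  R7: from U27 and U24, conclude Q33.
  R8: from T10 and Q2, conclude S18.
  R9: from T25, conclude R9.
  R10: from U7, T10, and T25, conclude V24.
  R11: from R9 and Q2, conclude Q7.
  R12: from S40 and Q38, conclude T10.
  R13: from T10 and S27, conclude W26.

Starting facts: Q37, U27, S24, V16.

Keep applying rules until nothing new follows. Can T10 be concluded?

Yes

V16 and Q37 hold, so T25 follows (R3).
T25 holds, so R9 follows (R9).
From V16 and R9, R5 gives U24.
U27 and U24 hold, so Q33 follows (R7).
T25, U27, and Q33 hold, so Q38 follows (R1).
From U27, Q33, and T25, R4 gives S40.
From S40 and Q38, R12 gives T10.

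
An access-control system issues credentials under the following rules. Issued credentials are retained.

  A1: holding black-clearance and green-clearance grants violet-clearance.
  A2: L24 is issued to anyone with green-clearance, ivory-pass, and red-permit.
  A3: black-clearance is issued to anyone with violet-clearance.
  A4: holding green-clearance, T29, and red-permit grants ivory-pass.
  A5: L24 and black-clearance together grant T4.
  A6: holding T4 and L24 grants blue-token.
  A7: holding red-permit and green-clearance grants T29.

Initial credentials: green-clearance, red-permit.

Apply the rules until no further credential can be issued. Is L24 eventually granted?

Holding red-permit and green-clearance grants T29 (A7).
Holding green-clearance, T29, and red-permit grants ivory-pass (A4).
Holding green-clearance, ivory-pass, and red-permit grants L24 (A2).

Yes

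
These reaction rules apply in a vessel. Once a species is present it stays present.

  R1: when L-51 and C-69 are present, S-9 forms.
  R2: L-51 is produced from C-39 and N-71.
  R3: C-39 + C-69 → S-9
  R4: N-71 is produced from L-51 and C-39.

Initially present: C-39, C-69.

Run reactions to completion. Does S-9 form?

C-39 and C-69 present → S-9 forms (R3).

Yes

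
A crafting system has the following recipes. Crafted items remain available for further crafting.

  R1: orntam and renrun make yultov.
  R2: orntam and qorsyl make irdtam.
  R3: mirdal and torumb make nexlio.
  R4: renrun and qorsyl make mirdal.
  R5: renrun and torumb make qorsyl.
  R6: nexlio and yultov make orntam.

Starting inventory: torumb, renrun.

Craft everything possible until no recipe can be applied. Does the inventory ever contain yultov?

No

yultov would need orntam and renrun (R1), but orntam is never obtained.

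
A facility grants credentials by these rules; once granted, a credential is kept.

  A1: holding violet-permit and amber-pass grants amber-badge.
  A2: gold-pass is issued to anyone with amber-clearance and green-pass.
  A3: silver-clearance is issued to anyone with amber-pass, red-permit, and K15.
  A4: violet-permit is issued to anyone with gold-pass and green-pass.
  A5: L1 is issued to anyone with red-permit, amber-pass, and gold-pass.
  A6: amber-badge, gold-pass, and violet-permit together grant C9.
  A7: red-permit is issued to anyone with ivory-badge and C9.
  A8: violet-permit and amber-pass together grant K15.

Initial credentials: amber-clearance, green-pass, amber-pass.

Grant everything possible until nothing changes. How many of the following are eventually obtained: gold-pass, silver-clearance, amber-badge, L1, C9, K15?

Holding amber-clearance and green-pass grants gold-pass (A2).
Holding gold-pass and green-pass grants violet-permit (A4).
Holding violet-permit and amber-pass grants K15 (A8).
Holding violet-permit and amber-pass grants amber-badge (A1).
Holding amber-badge, gold-pass, and violet-permit grants C9 (A6).
gold-pass: reached.
silver-clearance would need amber-pass, red-permit, and K15 (A3), but red-permit is never granted.
amber-badge: reached.
L1 would need red-permit, amber-pass, and gold-pass (A5), but red-permit is never granted.
C9: reached.
K15: reached.
Reached: gold-pass, amber-badge, C9, and K15 — 4 of the 6.

4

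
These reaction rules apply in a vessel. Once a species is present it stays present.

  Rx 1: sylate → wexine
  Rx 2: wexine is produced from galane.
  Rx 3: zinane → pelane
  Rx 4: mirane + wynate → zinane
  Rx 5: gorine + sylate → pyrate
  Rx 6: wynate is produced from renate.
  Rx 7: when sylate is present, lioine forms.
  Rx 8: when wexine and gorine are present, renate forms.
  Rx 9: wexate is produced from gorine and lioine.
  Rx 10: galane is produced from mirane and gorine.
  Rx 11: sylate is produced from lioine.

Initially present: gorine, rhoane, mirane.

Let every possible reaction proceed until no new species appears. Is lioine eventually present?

No

lioine would need sylate (Rx 7), but sylate never forms.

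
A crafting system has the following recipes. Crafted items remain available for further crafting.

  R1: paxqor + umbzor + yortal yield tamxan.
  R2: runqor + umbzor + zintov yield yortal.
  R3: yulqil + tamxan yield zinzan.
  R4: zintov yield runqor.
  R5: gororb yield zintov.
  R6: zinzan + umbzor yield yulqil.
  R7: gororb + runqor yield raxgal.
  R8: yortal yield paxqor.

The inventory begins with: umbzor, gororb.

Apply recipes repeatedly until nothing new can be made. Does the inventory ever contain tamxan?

gororb → zintov (R5).
zintov → runqor (R4).
Using R2, runqor, umbzor, and zintov make yortal.
Using R8, yortal makes paxqor.
paxqor + umbzor + yortal → tamxan (R1).

Yes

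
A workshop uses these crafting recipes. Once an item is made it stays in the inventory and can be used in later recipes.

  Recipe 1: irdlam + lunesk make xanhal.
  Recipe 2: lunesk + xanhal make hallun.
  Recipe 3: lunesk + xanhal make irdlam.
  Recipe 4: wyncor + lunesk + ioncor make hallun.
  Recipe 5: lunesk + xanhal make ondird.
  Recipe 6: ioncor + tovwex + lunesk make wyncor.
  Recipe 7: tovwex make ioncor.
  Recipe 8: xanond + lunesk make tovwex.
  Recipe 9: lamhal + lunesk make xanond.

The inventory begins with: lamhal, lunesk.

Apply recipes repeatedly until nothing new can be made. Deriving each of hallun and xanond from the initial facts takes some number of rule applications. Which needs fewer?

xanond

xanond: Using Recipe 9, lamhal and lunesk make xanond. [1 rule application]
hallun: Using Recipe 9, lamhal and lunesk make xanond. xanond + lunesk → tovwex (Recipe 8). tovwex → ioncor (Recipe 7). ioncor + tovwex + lunesk → wyncor (Recipe 6). wyncor + lunesk + ioncor → hallun (Recipe 4). [5 rule applications]
xanond needs fewer.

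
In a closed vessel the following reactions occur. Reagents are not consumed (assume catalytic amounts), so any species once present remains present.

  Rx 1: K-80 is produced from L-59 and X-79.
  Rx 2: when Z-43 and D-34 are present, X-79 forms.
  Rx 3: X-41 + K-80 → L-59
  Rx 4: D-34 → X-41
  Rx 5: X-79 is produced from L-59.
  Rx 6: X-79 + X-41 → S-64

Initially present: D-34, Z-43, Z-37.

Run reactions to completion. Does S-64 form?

Yes

Z-43 and D-34 present → X-79 forms (Rx 2).
D-34 present → X-41 forms (Rx 4).
X-79 and X-41 present → S-64 forms (Rx 6).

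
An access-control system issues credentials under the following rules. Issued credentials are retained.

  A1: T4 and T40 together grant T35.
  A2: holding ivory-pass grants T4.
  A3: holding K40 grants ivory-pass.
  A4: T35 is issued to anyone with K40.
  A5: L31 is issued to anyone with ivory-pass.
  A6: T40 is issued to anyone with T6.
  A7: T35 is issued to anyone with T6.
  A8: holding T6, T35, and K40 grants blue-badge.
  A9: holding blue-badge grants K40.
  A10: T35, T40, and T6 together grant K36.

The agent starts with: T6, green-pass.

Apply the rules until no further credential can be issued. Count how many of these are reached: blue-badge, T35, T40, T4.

Holding T6 grants T40 (A6).
Holding T6 grants T35 (A7).
blue-badge would need T6, T35, and K40 (A8), but K40 is never granted.
T35: reached.
T40: reached.
T4 would need ivory-pass (A2), but ivory-pass is never granted.
Reached: T35 and T40 — 2 of the 4.

2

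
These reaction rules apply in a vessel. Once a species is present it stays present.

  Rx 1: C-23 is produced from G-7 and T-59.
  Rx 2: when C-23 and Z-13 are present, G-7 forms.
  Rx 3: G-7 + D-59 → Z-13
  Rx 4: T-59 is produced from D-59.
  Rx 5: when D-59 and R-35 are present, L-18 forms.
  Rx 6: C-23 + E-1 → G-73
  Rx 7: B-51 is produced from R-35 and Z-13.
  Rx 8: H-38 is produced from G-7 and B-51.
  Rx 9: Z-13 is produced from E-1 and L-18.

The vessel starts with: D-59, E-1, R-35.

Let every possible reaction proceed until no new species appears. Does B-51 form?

Yes

D-59 and R-35 present → L-18 forms (Rx 5).
E-1 and L-18 present → Z-13 forms (Rx 9).
R-35 and Z-13 present → B-51 forms (Rx 7).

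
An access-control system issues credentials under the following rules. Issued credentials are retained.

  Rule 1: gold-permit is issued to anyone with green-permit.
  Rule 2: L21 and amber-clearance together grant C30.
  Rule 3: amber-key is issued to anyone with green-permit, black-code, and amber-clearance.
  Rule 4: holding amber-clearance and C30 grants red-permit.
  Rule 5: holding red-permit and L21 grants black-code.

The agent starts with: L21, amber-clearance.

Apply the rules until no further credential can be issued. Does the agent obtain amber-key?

amber-key would need green-permit, black-code, and amber-clearance (Rule 3), but green-permit is never granted.

No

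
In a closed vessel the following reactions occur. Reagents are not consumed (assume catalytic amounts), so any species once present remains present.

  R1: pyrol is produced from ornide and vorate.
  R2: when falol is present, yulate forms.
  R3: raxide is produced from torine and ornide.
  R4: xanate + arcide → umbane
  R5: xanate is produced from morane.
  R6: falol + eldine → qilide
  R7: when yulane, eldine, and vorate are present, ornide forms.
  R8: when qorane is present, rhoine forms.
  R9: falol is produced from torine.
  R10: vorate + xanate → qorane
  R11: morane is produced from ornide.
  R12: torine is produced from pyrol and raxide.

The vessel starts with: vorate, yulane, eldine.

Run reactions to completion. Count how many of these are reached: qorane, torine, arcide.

yulane, eldine, and vorate present → ornide forms (R7).
ornide present → morane forms (R11).
morane present → xanate forms (R5).
vorate and xanate present → qorane forms (R10).
qorane: reached.
torine would need pyrol and raxide (R12), but raxide never forms.
No rule produces arcide, and it is not given.
Reached: qorane — 1 of the 3.

1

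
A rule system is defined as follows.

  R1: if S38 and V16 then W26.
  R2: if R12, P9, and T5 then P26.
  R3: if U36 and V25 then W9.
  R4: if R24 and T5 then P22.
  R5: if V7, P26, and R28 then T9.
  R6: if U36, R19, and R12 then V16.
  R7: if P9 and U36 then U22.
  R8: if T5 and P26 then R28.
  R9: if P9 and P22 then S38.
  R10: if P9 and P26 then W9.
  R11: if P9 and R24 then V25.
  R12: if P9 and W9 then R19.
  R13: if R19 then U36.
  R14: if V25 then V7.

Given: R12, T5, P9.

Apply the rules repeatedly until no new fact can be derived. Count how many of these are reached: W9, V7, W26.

From R12, P9, and T5, R2 gives P26.
P9 and P26 hold, so W9 follows (R10).
W9: reached.
V7 would need V25 (R14), but V25 is never established.
W26 would need S38 and V16 (R1), but S38 is never established.
Reached: W9 — 1 of the 3.

1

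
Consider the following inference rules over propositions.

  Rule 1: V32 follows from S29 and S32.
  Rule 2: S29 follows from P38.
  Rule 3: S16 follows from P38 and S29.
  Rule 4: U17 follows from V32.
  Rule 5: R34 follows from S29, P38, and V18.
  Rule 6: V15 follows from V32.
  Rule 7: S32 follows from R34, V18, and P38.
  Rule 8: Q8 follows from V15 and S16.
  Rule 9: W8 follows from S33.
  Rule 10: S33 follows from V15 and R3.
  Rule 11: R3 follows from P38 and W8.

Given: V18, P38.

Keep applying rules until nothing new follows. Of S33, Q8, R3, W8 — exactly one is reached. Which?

P38 holds, so S29 follows (Rule 2).
From S29, P38, and V18, Rule 5 gives R34.
P38 and S29 hold, so S16 follows (Rule 3).
R34, V18, and P38 hold, so S32 follows (Rule 7).
S29 and S32 hold, so V32 follows (Rule 1).
From V32, Rule 6 gives V15.
V15 and S16 hold, so Q8 follows (Rule 8).
W8 would need S33 (Rule 9), but S33 is never established. R3 would need P38 and W8 (Rule 11), but W8 is never established. S33 would need V15 and R3 (Rule 10), but R3 is never established.

Q8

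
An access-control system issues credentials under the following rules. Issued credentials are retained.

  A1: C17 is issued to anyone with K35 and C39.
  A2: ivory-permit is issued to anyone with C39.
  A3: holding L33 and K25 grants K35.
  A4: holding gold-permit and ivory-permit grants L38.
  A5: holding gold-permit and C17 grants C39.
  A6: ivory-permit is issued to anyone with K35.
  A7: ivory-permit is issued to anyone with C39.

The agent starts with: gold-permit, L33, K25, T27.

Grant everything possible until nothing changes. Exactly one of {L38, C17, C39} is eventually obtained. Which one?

Holding L33 and K25 grants K35 (A3).
Holding K35 grants ivory-permit (A6).
Holding gold-permit and ivory-permit grants L38 (A4).
C39 would need gold-permit and C17 (A5), but C17 is never granted. C17 would need K35 and C39 (A1), but C39 is never granted.

L38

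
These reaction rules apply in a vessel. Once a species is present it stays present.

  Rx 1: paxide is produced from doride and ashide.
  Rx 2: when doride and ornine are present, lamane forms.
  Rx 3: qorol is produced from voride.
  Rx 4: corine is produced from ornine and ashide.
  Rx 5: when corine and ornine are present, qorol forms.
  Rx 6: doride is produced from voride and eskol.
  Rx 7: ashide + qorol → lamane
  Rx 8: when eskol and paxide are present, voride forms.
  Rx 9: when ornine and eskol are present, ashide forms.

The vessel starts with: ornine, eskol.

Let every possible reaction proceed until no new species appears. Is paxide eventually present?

paxide would need doride and ashide (Rx 1), but doride never forms.

No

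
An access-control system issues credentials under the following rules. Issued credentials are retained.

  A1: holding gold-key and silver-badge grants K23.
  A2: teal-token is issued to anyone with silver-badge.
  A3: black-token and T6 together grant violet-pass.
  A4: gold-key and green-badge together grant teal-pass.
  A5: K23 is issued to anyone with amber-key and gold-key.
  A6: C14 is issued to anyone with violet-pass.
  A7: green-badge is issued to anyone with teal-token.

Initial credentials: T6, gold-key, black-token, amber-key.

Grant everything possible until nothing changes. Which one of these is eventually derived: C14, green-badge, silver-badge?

C14

Holding black-token and T6 grants violet-pass (A3).
Holding violet-pass grants C14 (A6).
No rule produces silver-badge, and it is not given. green-badge would need teal-token (A7), but teal-token is never granted.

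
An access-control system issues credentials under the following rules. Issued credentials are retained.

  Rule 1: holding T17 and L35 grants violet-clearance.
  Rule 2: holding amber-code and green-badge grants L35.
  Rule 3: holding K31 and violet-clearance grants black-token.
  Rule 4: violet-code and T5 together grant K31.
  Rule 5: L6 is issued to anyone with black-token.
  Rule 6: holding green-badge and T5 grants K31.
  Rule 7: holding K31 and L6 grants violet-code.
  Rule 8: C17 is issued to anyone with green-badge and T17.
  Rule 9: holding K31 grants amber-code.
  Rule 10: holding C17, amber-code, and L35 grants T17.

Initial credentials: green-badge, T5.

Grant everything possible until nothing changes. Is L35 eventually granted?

Holding green-badge and T5 grants K31 (Rule 6).
Holding K31 grants amber-code (Rule 9).
Holding amber-code and green-badge grants L35 (Rule 2).

Yes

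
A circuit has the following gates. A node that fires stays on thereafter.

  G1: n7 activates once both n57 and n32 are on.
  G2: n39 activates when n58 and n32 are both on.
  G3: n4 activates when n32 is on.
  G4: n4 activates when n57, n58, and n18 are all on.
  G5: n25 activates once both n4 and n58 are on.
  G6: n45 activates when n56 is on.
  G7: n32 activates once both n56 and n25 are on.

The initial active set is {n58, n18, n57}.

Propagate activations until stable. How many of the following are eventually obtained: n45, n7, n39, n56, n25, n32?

1

G4: n57, n58, and n18 on → n4 on.
n4 and n58 are on, so n25 activates (G5).
n45 would need n56 (G6), but n56 never turns on.
n7 would need n57 and n32 (G1), but n32 never turns on.
n39 would need n58 and n32 (G2), but n32 never turns on.
No rule produces n56, and it is not given.
n25: reached.
n32 would need n56 and n25 (G7), but n56 never turns on.
Reached: n25 — 1 of the 6.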